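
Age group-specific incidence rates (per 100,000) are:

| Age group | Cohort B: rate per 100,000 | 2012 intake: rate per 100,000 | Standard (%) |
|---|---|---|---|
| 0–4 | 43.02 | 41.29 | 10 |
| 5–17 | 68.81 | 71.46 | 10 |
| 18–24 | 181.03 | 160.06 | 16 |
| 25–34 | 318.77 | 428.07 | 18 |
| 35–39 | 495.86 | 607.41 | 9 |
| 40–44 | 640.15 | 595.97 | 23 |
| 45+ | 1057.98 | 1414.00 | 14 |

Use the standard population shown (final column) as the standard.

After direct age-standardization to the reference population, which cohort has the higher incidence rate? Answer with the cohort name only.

2012 intake

Standard weights: 0.10, 0.10, 0.16, 0.18, 0.09, 0.23, 0.14.
Cohort B: 0.1000×43.02 + 0.1000×68.81 + 0.1600×181.03 + 0.1800×318.77 + 0.0900×495.86 + 0.2300×640.15 + 0.1400×1057.98 = 437.5055 per 100,000.
The 2012 intake: 0.1000×41.29 + 0.1000×71.46 + 0.1600×160.06 + 0.1800×428.07 + 0.0900×607.41 + 0.2300×595.97 + 0.1400×1414.00 = 503.6372 per 100,000.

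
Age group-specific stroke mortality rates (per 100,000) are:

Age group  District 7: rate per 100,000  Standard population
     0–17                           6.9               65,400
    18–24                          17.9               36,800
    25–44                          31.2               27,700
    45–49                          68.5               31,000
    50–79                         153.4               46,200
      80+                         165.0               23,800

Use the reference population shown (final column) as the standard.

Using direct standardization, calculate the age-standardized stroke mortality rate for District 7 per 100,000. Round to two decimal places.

65.45

Standard total = 230,900; weights = 0.2832, 0.1594, 0.1200, 0.1343, 0.2001, 0.1031.
Standardized rate: 0.2832×6.9 + 0.1594×17.9 + 0.1200×31.2 + 0.1343×68.5 + 0.2001×153.4 + 0.1031×165.0 = 65.4474 per 100,000.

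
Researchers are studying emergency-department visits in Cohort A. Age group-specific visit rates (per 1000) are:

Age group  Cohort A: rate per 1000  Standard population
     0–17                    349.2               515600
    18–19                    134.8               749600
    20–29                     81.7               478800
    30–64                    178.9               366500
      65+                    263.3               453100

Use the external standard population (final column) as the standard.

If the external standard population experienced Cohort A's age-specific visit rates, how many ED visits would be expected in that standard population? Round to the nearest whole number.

505080

Expected ED visits = Σ (standard pop × age-specific rate ÷ 1000)
= 515600×349.2/1000 + 749600×134.8/1000 + 478800×81.7/1000 + 366500×178.9/1000 + 453100×263.3/1000
= 180047.52 + 101046.08 + 39117.96 + 65566.85 + 119301.23 = 505079.64.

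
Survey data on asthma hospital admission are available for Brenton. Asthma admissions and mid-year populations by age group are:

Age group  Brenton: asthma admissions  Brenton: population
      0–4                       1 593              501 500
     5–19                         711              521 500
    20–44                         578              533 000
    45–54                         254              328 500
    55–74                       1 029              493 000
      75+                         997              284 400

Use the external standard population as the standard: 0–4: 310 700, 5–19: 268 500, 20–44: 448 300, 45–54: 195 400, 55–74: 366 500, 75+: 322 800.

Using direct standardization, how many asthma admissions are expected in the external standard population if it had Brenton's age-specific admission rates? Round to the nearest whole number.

Age-specific rates per 10 000 for Brenton: 31.76, 13.63, 10.84, 7.73, 20.87, 35.06.
Expected asthma admissions = Σ (standard pop × age-specific rate ÷ 10 000)
= 310 700×31.76/10 000 + 268 500×13.63/10 000 + 448 300×10.84/10 000 + 195 400×7.73/10 000 + 366 500×20.87/10 000 + 322 800×35.06/10 000
= 986.93 + 366.07 + 486.15 + 151.09 + 764.97 + 1131.62 = 3886.81.

3887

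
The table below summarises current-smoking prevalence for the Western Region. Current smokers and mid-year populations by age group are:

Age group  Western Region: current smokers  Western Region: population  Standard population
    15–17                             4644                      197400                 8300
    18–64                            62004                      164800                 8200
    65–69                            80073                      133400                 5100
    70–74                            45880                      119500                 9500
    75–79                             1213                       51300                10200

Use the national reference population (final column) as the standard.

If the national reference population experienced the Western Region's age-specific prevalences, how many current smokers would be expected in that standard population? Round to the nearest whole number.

Age-specific rates per 1000 for the Western Region: 23.526, 376.238, 600.247, 383.933, 23.645.
Expected current smokers = Σ (standard pop × age-specific rate ÷ 1000)
= 8300×23.526/1000 + 8200×376.238/1000 + 5100×600.247/1000 + 9500×383.933/1000 + 10200×23.645/1000
= 195.26 + 3085.15 + 3061.26 + 3647.36 + 241.18 = 10230.22.

10230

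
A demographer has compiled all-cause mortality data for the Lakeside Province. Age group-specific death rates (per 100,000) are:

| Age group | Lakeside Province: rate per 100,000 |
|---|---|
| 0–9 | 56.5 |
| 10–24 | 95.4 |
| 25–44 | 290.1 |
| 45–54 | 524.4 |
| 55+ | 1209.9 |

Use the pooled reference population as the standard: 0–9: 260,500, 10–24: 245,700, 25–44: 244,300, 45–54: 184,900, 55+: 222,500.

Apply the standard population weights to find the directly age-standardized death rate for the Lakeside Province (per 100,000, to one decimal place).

410.4

Standard total = 1,157,900; weights = 0.2250, 0.2122, 0.2110, 0.1597, 0.1922.
Standardized rate: 0.2250×56.5 + 0.2122×95.4 + 0.2110×290.1 + 0.1597×524.4 + 0.1922×1209.9 = 410.3928 per 100,000.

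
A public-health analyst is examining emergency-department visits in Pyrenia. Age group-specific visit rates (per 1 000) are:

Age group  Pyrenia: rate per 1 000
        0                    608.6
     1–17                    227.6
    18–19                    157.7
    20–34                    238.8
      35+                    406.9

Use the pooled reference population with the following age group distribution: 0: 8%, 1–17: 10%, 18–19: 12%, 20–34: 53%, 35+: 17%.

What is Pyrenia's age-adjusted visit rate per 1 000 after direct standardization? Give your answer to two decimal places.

Standard weights: 0.08, 0.10, 0.12, 0.53, 0.17.
Standardized rate: 0.0800×608.6 + 0.1000×227.6 + 0.1200×157.7 + 0.5300×238.8 + 0.1700×406.9 = 286.1090 per 1 000.

286.11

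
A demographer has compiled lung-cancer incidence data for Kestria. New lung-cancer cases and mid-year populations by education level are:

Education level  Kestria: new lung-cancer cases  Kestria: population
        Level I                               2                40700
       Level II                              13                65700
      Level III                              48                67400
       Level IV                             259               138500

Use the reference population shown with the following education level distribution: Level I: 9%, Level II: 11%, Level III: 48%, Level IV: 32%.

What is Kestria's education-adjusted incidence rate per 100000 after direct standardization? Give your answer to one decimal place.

Education-specific rates per 100000 for Kestria: 4.91, 19.79, 71.22, 187.00.
Standard weights: 0.09, 0.11, 0.48, 0.32.
Standardized rate: 0.0900×4.91 + 0.1100×19.79 + 0.4800×71.22 + 0.3200×187.00 = 96.6440 per 100000.

96.6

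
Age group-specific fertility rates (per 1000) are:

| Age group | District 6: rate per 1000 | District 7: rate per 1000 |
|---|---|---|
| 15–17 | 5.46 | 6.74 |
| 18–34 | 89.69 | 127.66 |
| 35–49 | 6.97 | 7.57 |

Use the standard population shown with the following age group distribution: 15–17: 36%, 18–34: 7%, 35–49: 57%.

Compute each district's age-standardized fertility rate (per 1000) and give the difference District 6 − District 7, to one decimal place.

-3.5

Standard weights: 0.36, 0.07, 0.57.
District 6: 0.3600×5.46 + 0.0700×89.69 + 0.5700×6.97 = 12.2168 per 1000.
District 7: 0.3600×6.74 + 0.0700×127.66 + 0.5700×7.57 = 15.6775 per 1000.
Difference = 12.2168 − 15.6775 = -3.4607.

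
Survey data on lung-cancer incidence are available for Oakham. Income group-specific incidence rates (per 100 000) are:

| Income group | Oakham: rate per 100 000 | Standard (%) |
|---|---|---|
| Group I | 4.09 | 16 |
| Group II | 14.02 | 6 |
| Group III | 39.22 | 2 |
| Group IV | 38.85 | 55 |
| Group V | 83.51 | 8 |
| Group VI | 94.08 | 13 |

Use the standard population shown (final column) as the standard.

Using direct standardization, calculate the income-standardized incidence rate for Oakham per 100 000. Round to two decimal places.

42.56

Standard weights: 0.16, 0.06, 0.02, 0.55, 0.08, 0.13.
Standardized rate: 0.1600×4.09 + 0.0600×14.02 + 0.0200×39.22 + 0.5500×38.85 + 0.0800×83.51 + 0.1300×94.08 = 42.5587 per 100 000.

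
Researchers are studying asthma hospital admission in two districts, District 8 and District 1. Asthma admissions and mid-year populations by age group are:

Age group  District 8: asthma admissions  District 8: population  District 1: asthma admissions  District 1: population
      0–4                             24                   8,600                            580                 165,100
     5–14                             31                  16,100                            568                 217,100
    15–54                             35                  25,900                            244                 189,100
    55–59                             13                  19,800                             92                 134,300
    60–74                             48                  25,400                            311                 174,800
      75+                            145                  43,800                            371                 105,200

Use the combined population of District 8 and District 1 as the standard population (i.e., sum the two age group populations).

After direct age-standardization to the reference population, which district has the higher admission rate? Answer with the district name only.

Age-specific rates per 10,000 for District 8: 27.91, 19.25, 13.51, 6.57, 18.90, 33.11.
For District 1: 35.13, 26.16, 12.90, 6.85, 17.79, 35.27.
Combined standard total = 1,125,200; weights = 0.1544, 0.2073, 0.1911, 0.1370, 0.1779, 0.1324.
District 8: 0.1544×27.91 + 0.2073×19.25 + 0.1911×13.51 + 0.1370×6.57 + 0.1779×18.90 + 0.1324×33.11 = 19.5261 per 10,000.
District 1: 0.1544×35.13 + 0.2073×26.16 + 0.1911×12.90 + 0.1370×6.85 + 0.1779×17.79 + 0.1324×35.27 = 22.0847 per 10,000.

District 1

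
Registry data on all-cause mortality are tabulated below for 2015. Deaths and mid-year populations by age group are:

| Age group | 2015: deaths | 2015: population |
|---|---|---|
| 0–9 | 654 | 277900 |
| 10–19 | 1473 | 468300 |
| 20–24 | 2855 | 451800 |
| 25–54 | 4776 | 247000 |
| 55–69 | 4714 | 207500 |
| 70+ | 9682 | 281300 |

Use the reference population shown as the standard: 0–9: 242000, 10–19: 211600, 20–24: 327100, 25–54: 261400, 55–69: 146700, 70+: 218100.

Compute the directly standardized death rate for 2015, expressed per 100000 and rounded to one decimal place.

Age-specific rates per 100000 for 2015: 235.34, 314.54, 631.92, 1933.60, 2271.81, 3441.88.
Standard total = 1406900; weights = 0.1720, 0.1504, 0.2325, 0.1858, 0.1043, 0.1550.
Standardized rate: 0.1720×235.34 + 0.1504×314.54 + 0.2325×631.92 + 0.1858×1933.60 + 0.1043×2271.81 + 0.1550×3441.88 = 1364.4181 per 100000.

1364.4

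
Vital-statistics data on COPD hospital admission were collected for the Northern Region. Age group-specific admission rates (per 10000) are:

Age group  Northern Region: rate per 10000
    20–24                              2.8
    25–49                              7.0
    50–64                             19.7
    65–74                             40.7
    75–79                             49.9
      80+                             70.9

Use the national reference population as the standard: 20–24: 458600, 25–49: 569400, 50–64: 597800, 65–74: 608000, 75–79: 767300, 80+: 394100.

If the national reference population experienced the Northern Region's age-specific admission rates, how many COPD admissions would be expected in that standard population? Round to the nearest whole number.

Expected COPD admissions = Σ (standard pop × age-specific rate ÷ 10000)
= 458600×2.8/10000 + 569400×7.0/10000 + 597800×19.7/10000 + 608000×40.7/10000 + 767300×49.9/10000 + 394100×70.9/10000
= 128.41 + 398.58 + 1177.67 + 2474.56 + 3828.83 + 2794.17 = 10802.21.

10802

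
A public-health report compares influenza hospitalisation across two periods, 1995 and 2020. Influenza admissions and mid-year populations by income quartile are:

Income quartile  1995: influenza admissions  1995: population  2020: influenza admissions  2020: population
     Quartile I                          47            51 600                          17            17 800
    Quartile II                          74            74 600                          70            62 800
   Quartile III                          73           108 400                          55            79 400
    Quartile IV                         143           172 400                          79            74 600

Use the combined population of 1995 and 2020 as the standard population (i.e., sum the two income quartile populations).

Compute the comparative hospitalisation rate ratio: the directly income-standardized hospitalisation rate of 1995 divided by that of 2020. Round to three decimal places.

0.869

Income-specific rates per 100 000 for 1995: 91.09, 99.20, 67.34, 82.95.
For 2020: 95.51, 111.46, 69.27, 105.90.
Combined standard total = 641 600; weights = 0.1082, 0.2142, 0.2927, 0.3850.
1995: 0.1082×91.09 + 0.2142×99.20 + 0.2927×67.34 + 0.3850×82.95 = 82.7395 per 100 000.
2020: 0.1082×95.51 + 0.2142×111.46 + 0.2927×69.27 + 0.3850×105.90 = 95.2447 per 100 000.
Ratio = 82.7395 ÷ 95.2447 = 0.86870.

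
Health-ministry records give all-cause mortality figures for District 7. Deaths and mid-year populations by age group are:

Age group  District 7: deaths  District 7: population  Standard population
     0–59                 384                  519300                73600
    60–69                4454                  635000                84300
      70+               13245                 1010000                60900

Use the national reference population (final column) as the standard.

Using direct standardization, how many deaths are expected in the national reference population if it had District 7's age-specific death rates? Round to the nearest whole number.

1444

Age-specific rates per 100000 for District 7: 73.95, 701.42, 1311.39.
Expected deaths = Σ (standard pop × age-specific rate ÷ 100000)
= 73600×73.95/100000 + 84300×701.42/100000 + 60900×1311.39/100000
= 54.42 + 591.29 + 798.63 = 1444.35.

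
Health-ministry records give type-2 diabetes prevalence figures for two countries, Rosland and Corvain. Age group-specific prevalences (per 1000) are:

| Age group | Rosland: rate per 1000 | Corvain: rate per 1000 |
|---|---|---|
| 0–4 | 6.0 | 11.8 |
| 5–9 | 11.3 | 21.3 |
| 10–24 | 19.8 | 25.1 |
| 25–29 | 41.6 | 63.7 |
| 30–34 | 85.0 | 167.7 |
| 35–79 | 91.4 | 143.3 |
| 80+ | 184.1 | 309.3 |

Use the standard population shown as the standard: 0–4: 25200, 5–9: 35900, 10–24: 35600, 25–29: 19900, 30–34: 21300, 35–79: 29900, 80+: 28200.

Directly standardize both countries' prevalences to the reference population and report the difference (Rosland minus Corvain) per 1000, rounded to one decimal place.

Standard total = 196000; weights = 0.1286, 0.1832, 0.1816, 0.1015, 0.1087, 0.1526, 0.1439.
Rosland: 0.1286×6.0 + 0.1832×11.3 + 0.1816×19.8 + 0.1015×41.6 + 0.1087×85.0 + 0.1526×91.4 + 0.1439×184.1 = 60.3294 per 1000.
Corvain: 0.1286×11.8 + 0.1832×21.3 + 0.1816×25.1 + 0.1015×63.7 + 0.1087×167.7 + 0.1526×143.3 + 0.1439×309.3 = 101.0314 per 1000.
Difference = 60.3294 − 101.0314 = -40.7020.

-40.7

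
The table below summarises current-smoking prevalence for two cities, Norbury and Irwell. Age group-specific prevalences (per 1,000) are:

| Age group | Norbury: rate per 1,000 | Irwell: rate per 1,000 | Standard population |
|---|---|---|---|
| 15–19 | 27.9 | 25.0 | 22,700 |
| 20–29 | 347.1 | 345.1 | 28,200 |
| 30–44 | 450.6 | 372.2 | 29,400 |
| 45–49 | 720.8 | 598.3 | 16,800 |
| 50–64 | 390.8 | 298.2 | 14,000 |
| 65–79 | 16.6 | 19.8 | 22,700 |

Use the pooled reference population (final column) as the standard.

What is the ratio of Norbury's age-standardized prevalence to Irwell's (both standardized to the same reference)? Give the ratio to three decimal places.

1.159

Standard total = 133,800; weights = 0.1697, 0.2108, 0.2197, 0.1256, 0.1046, 0.1697.
Norbury: 0.1697×27.9 + 0.2108×347.1 + 0.2197×450.6 + 0.1256×720.8 + 0.1046×390.8 + 0.1697×16.6 = 311.1110 per 1,000.
Irwell: 0.1697×25.0 + 0.2108×345.1 + 0.2197×372.2 + 0.1256×598.3 + 0.1046×298.2 + 0.1697×19.8 = 268.4432 per 1,000.
Ratio = 311.1110 ÷ 268.4432 = 1.15895.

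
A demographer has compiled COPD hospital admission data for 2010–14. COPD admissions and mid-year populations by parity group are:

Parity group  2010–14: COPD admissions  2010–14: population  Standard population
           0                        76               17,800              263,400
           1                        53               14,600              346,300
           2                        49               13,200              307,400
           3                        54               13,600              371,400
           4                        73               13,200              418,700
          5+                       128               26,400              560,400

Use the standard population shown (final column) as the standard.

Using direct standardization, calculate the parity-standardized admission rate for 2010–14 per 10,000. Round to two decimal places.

Parity-specific rates per 10,000 for 2010–14: 42.70, 36.30, 37.12, 39.71, 55.30, 48.48.
Standard total = 2,267,600; weights = 0.1162, 0.1527, 0.1356, 0.1638, 0.1846, 0.2471.
Standardized rate: 0.1162×42.70 + 0.1527×36.30 + 0.1356×37.12 + 0.1638×39.71 + 0.1846×55.30 + 0.2471×48.48 = 44.2325 per 10,000.

44.23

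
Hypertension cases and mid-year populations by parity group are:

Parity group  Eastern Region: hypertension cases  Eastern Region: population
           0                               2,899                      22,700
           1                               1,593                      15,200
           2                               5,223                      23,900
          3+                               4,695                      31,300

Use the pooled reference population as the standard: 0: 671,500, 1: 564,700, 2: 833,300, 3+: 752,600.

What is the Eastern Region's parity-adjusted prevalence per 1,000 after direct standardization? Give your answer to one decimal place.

Parity-specific rates per 1,000 for the Eastern Region: 127.709, 104.803, 218.536, 150.000.
Standard total = 2,822,100; weights = 0.2379, 0.2001, 0.2953, 0.2667.
Standardized rate: 0.2379×127.709 + 0.2001×104.803 + 0.2953×218.536 + 0.2667×150.000 = 155.8891 per 1,000.

155.9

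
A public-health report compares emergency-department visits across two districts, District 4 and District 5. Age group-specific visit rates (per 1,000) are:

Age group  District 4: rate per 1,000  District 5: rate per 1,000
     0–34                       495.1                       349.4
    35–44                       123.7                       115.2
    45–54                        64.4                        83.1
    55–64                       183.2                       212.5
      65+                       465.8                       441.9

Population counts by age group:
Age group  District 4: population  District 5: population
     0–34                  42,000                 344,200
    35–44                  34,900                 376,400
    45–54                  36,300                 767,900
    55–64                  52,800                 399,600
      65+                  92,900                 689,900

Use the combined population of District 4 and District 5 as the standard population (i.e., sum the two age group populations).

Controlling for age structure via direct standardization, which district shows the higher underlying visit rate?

District 4

Combined standard total = 2,836,900; weights = 0.1361, 0.1450, 0.2835, 0.1595, 0.2759.
District 4: 0.1361×495.1 + 0.1450×123.7 + 0.2835×64.4 + 0.1595×183.2 + 0.2759×465.8 = 261.3359 per 1,000.
District 5: 0.1361×349.4 + 0.1450×115.2 + 0.2835×83.1 + 0.1595×212.5 + 0.2759×441.9 = 243.6474 per 1,000.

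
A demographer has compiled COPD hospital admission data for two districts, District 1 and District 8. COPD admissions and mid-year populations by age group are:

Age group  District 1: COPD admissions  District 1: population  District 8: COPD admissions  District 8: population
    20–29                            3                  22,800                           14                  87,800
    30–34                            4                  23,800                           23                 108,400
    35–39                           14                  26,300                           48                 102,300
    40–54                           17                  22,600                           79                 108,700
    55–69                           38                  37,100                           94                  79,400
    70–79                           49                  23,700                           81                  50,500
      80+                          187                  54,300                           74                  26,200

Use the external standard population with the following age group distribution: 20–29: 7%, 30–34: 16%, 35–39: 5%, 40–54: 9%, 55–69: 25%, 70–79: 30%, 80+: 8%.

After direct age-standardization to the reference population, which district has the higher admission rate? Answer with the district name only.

Age-specific rates per 10,000 for District 1: 1.32, 1.68, 5.32, 7.52, 10.24, 20.68, 34.44.
For District 8: 1.59, 2.12, 4.69, 7.27, 11.84, 16.04, 28.24.
Standard weights: 0.07, 0.16, 0.05, 0.09, 0.25, 0.30, 0.08.
District 1: 0.0700×1.32 + 0.1600×1.68 + 0.0500×5.32 + 0.0900×7.52 + 0.2500×10.24 + 0.3000×20.68 + 0.0800×34.44 = 12.8224 per 10,000.
District 8: 0.0700×1.59 + 0.1600×2.12 + 0.0500×4.69 + 0.0900×7.27 + 0.2500×11.84 + 0.3000×16.04 + 0.0800×28.24 = 11.3709 per 10,000.

District 1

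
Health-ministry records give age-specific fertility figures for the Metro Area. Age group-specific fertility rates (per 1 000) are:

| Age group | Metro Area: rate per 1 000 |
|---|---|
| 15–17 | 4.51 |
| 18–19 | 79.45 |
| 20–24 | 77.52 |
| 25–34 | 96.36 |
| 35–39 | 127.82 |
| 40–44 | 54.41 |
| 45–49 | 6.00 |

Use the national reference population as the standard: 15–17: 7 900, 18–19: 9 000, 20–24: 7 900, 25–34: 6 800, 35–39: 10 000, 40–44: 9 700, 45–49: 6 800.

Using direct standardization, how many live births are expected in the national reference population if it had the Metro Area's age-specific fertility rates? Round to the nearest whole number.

3865

Expected live births = Σ (standard pop × age-specific rate ÷ 1 000)
= 7 900×4.51/1 000 + 9 000×79.45/1 000 + 7 900×77.52/1 000 + 6 800×96.36/1 000 + 10 000×127.82/1 000 + 9 700×54.41/1 000 + 6 800×6.00/1 000
= 35.63 + 715.05 + 612.41 + 655.25 + 1278.20 + 527.78 + 40.80 = 3865.11.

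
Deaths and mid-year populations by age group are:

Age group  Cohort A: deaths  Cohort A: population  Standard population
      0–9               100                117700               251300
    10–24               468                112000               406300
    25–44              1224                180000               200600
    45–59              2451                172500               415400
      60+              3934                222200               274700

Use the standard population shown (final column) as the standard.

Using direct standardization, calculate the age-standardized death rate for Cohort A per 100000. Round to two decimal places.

906.87

Age-specific rates per 100000 for Cohort A: 84.96, 417.86, 680.00, 1420.87, 1770.48.
Standard total = 1548300; weights = 0.1623, 0.2624, 0.1296, 0.2683, 0.1774.
Standardized rate: 0.1623×84.96 + 0.2624×417.86 + 0.1296×680.00 + 0.2683×1420.87 + 0.1774×1770.48 = 906.8743 per 100000.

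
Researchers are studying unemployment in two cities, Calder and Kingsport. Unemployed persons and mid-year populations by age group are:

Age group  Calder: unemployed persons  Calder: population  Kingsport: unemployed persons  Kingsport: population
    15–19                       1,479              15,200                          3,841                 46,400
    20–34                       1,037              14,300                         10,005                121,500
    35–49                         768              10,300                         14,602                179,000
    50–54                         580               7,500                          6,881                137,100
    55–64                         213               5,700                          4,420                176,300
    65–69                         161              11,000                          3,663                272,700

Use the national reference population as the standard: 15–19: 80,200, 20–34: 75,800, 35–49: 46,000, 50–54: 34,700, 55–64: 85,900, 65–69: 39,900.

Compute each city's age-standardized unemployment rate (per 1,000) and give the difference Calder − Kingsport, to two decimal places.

Age-specific rates per 1,000 for Calder: 97.303, 72.517, 74.563, 77.333, 37.368, 14.636.
For Kingsport: 82.780, 82.346, 81.575, 50.190, 25.071, 13.432.
Standard total = 362,500; weights = 0.2212, 0.2091, 0.1269, 0.0957, 0.2370, 0.1101.
Calder: 0.2212×97.303 + 0.2091×72.517 + 0.1269×74.563 + 0.0957×77.333 + 0.2370×37.368 + 0.1101×14.636 = 64.0215 per 1,000.
Kingsport: 0.2212×82.780 + 0.2091×82.346 + 0.1269×81.575 + 0.0957×50.190 + 0.2370×25.071 + 0.1101×13.432 = 58.1086 per 1,000.
Difference = 64.0215 − 58.1086 = 5.9129.

5.91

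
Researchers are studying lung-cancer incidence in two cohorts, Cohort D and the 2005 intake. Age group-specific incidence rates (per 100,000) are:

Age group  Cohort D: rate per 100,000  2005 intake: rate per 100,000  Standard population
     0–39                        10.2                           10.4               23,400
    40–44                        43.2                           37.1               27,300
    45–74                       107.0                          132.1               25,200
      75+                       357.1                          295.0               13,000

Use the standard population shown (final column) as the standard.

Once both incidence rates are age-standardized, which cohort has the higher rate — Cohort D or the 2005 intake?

Cohort D

Standard total = 88,900; weights = 0.2632, 0.3071, 0.2835, 0.1462.
Cohort D: 0.2632×10.2 + 0.3071×43.2 + 0.2835×107.0 + 0.1462×357.1 = 98.5010 per 100,000.
The 2005 intake: 0.2632×10.4 + 0.3071×37.1 + 0.2835×132.1 + 0.1462×295.0 = 94.7144 per 100,000.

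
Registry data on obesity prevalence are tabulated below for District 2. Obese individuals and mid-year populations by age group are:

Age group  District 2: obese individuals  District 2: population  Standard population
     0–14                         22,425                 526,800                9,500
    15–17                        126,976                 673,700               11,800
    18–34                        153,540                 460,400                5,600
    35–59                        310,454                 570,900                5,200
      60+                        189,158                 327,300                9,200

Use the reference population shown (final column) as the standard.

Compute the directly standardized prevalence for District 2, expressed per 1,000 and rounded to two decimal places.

Age-specific rates per 1,000 for District 2: 42.568, 188.476, 333.493, 543.798, 577.935.
Standard total = 41,300; weights = 0.2300, 0.2857, 0.1356, 0.1259, 0.2228.
Standardized rate: 0.2300×42.568 + 0.2857×188.476 + 0.1356×333.493 + 0.1259×543.798 + 0.2228×577.935 = 306.0706 per 1,000.

306.07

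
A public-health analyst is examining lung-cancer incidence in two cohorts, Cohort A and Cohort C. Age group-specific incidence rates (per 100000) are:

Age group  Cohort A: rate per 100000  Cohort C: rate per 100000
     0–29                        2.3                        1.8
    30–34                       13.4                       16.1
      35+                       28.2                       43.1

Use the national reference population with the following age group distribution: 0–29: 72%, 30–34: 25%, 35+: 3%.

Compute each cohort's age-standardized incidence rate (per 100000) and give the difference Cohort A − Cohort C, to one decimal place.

Standard weights: 0.72, 0.25, 0.03.
Cohort A: 0.7200×2.3 + 0.2500×13.4 + 0.0300×28.2 = 5.8520 per 100000.
Cohort C: 0.7200×1.8 + 0.2500×16.1 + 0.0300×43.1 = 6.6140 per 100000.
Difference = 5.8520 − 6.6140 = -0.7620.

-0.8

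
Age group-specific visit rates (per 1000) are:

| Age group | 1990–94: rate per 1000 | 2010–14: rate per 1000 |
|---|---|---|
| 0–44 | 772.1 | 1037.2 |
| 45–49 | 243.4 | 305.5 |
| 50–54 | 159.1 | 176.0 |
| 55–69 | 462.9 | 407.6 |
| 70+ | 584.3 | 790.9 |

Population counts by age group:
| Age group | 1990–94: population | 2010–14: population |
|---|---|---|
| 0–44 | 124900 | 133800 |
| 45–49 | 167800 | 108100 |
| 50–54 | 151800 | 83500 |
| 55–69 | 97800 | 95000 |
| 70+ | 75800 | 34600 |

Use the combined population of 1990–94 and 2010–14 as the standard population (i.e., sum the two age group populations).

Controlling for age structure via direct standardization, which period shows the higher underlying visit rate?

2010–14

Combined standard total = 1073100; weights = 0.2411, 0.2571, 0.2193, 0.1797, 0.1029.
1990–94: 0.2411×772.1 + 0.2571×243.4 + 0.2193×159.1 + 0.1797×462.9 + 0.1029×584.3 = 426.8814 per 1000.
2010–14: 0.2411×1037.2 + 0.2571×305.5 + 0.2193×176.0 + 0.1797×407.6 + 0.1029×790.9 = 521.7822 per 1000.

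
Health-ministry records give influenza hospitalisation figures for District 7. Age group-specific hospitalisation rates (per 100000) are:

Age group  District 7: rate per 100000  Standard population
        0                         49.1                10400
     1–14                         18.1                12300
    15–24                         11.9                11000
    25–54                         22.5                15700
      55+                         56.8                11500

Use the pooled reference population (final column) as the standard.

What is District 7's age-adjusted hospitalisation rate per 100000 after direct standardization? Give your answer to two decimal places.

Standard total = 60900; weights = 0.1708, 0.2020, 0.1806, 0.2578, 0.1888.
Standardized rate: 0.1708×49.1 + 0.2020×18.1 + 0.1806×11.9 + 0.2578×22.5 + 0.1888×56.8 = 30.7163 per 100000.

30.72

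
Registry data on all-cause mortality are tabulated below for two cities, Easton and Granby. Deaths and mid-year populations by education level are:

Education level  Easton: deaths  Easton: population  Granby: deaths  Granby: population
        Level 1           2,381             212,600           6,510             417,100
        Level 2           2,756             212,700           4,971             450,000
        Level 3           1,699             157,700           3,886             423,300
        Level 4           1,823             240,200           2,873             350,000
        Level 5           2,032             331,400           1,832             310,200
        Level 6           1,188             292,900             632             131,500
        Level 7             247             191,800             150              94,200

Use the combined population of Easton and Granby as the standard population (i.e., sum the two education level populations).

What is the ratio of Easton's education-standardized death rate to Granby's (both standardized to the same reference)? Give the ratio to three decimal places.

Education-specific rates per 100,000 for Easton: 1119.94, 1295.72, 1077.36, 758.95, 613.16, 405.60, 128.78.
For Granby: 1560.78, 1104.67, 918.03, 820.86, 590.59, 480.61, 159.24.
Combined standard total = 3,815,600; weights = 0.1650, 0.1737, 0.1523, 0.1547, 0.1682, 0.1112, 0.0750.
Easton: 0.1650×1119.94 + 0.1737×1295.72 + 0.1523×1077.36 + 0.1547×758.95 + 0.1682×613.16 + 0.1112×405.60 + 0.0750×128.78 = 849.1854 per 100,000.
Granby: 0.1650×1560.78 + 0.1737×1104.67 + 0.1523×918.03 + 0.1547×820.86 + 0.1682×590.59 + 0.1112×480.61 + 0.0750×159.24 = 880.8990 per 100,000.
Ratio = 849.1854 ÷ 880.8990 = 0.96400.

0.964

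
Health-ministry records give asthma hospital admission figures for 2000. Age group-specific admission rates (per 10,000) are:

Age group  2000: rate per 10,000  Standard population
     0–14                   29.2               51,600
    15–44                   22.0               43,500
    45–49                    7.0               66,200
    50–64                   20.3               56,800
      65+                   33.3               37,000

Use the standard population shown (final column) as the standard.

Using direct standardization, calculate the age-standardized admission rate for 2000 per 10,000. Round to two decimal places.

Standard total = 255,100; weights = 0.2023, 0.1705, 0.2595, 0.2227, 0.1450.
Standardized rate: 0.2023×29.2 + 0.1705×22.0 + 0.2595×7.0 + 0.2227×20.3 + 0.1450×33.3 = 20.8242 per 10,000.

20.82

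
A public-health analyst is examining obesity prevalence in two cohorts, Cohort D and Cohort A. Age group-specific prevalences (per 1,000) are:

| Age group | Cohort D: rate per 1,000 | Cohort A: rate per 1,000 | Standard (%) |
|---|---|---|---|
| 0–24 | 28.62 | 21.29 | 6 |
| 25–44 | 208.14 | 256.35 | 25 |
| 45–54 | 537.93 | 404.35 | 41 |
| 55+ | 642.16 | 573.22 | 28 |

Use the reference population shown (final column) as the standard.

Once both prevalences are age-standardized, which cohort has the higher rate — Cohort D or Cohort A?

Standard weights: 0.06, 0.25, 0.41, 0.28.
Cohort D: 0.0600×28.62 + 0.2500×208.14 + 0.4100×537.93 + 0.2800×642.16 = 454.1083 per 1,000.
Cohort A: 0.0600×21.29 + 0.2500×256.35 + 0.4100×404.35 + 0.2800×573.22 = 391.6500 per 1,000.

Cohort D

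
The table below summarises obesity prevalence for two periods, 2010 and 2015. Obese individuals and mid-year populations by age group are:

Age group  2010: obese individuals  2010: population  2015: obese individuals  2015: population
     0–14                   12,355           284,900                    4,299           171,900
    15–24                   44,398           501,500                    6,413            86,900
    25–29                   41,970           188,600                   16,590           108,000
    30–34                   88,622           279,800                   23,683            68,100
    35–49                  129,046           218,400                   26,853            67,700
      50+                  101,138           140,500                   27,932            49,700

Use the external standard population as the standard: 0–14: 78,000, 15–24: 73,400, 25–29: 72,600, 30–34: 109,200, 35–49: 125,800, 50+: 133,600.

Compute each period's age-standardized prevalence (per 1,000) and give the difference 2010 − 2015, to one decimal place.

83.8

Age-specific rates per 1,000 for 2010: 43.366, 88.530, 222.534, 316.733, 590.870, 719.843.
For 2015: 25.009, 73.797, 153.611, 347.768, 396.647, 562.012.
Standard total = 592,600; weights = 0.1316, 0.1239, 0.1225, 0.1843, 0.2123, 0.2254.
2010: 0.1316×43.366 + 0.1239×88.530 + 0.1225×222.534 + 0.1843×316.733 + 0.2123×590.870 + 0.2254×719.843 = 390.0211 per 1,000.
2015: 0.1316×25.009 + 0.1239×73.797 + 0.1225×153.611 + 0.1843×347.768 + 0.2123×396.647 + 0.2254×562.012 = 306.2417 per 1,000.
Difference = 390.0211 − 306.2417 = 83.7794.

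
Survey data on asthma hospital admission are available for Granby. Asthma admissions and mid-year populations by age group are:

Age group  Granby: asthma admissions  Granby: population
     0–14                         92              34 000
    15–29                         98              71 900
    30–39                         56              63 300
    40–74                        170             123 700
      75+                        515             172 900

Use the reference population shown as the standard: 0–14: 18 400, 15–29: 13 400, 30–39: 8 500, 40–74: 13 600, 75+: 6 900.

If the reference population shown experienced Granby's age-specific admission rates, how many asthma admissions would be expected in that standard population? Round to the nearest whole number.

115

Age-specific rates per 10 000 for Granby: 27.06, 13.63, 8.85, 13.74, 29.79.
Expected asthma admissions = Σ (standard pop × age-specific rate ÷ 10 000)
= 18 400×27.06/10 000 + 13 400×13.63/10 000 + 8 500×8.85/10 000 + 13 600×13.74/10 000 + 6 900×29.79/10 000
= 49.79 + 18.26 + 7.52 + 18.69 + 20.55 = 114.81.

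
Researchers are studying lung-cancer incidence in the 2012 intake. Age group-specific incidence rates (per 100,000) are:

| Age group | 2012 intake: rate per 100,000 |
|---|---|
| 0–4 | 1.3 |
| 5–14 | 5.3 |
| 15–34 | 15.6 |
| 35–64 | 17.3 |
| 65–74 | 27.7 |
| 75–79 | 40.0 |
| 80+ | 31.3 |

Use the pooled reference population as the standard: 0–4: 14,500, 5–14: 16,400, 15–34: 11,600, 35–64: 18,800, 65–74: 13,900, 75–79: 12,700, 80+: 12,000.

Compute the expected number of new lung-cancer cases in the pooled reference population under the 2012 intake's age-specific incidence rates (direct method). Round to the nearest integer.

Expected new lung-cancer cases = Σ (standard pop × age-specific rate ÷ 100,000)
= 14,500×1.3/100,000 + 16,400×5.3/100,000 + 11,600×15.6/100,000 + 18,800×17.3/100,000 + 13,900×27.7/100,000 + 12,700×40.0/100,000 + 12,000×31.3/100,000
= 0.19 + 0.87 + 1.81 + 3.25 + 3.85 + 5.08 + 3.76 = 18.81.

19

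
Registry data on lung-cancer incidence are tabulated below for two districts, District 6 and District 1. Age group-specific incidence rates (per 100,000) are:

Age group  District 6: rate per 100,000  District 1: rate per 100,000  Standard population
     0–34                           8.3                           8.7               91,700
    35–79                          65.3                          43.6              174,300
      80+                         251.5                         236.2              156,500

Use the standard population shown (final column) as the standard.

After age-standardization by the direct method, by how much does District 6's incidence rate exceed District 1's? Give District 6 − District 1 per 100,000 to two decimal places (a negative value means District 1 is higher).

14.53

Standard total = 422,500; weights = 0.2170, 0.4125, 0.3704.
District 6: 0.2170×8.3 + 0.4125×65.3 + 0.3704×251.5 = 121.8998 per 100,000.
District 1: 0.2170×8.7 + 0.4125×43.6 + 0.3704×236.2 = 107.3670 per 100,000.
Difference = 121.8998 − 107.3670 = 14.5327.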